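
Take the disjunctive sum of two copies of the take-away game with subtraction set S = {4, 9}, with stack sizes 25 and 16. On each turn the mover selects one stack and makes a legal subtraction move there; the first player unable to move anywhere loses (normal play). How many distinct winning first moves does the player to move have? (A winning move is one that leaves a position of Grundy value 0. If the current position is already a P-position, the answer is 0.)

All stacks use S = {4, 9}:
n :  0  1  2  3  4  5  6  7  8  9 10 11 12 13 14 15 16 17 18 19 20 21 22 23 24 25
G :  0  0  0  0  1  1  1  1  0  2  2  2  1  0  0  0  0  1  1  1  1  0  2  2  2  1
Stack A: G(25) = 1.
Stack B: G(16) = 0.
Combined Grundy value = 1 ⊕ 0 = 1.
A winning move leaves total XOR = 0, i.e. changes one component's Grundy value g to g ⊕ X where X is the current total.
Stack A: need g' = 1⊕1 = 0. Options: 25−4→G=0, 25−9→G=0. Hits: 2.
Stack B: need g' = 0⊕1 = 1. Options: 16−4→G=1, 16−9→G=1. Hits: 2.

4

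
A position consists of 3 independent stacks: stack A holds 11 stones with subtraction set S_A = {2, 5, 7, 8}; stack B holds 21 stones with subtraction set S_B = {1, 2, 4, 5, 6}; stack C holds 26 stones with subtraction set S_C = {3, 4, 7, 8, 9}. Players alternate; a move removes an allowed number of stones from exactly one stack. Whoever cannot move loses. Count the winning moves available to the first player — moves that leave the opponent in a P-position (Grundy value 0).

Stack A, S = {2, 5, 7, 8}:
n :  0  1  2  3  4  5  6  7  8  9 10 11
G :  0  0  1  1  0  2  1  3  2  2  0  3
G_A(11) = 3.
Stack B, S = {1, 2, 4, 5, 6}:
n :  0  1  2  3  4  5  6  7  8  9 10 11 12 13 14 15 16 17 18 19 20 21
G :  0  1  2  0  1  2  3  4  5  3  0  1  2  0  1  2  3  4  5  3  0  1
G_B(21) = 1.
Stack C, S = {3, 4, 7, 8, 9}:
G(0) = 0
G(1) = mex{} = 0
G(2) = mex{} = 0
G(3) = mex{0} = 1
G(4) = mex{0,0} = 1
G(5) = mex{0,0} = 1
G(6) = mex{1,0} = 2
G(7) = mex{1,1,0} = 2
G(8) = mex{1,1,0,0} = 2
G(9) = mex{2,1,0,0,0} = 3
G(10) = mex{2,2,1,0,0} = 3
G(11) = mex{2,2,1,1,0} = 3
G(12) = mex{3,2,1,1,1} = 0
G(13) = mex{3,3,2,1,1} = 0
G(14) = mex{3,3,2,2,1} = 0
G(15) = mex{0,3,2,2,2} = 1
G(16) = mex{0,0,3,2,2} = 1
G(17) = mex{0,0,3,3,2} = 1
G(18) = mex{1,0,3,3,3} = 2
G(19) = mex{1,1,0,3,3} = 2
G(20) = mex{1,1,0,0,3} = 2
G(21) = mex{2,1,0,0,0} = 3
G(22) = mex{2,2,1,0,0} = 3
G(23) = mex{2,2,1,1,0} = 3
G(24) = mex{3,2,1,1,1} = 0
G(25) = mex{3,3,2,1,1} = 0
G(26) = mex{3,3,2,2,1} = 0
G_C(26) = 0.
Combined Grundy value = 3 ⊕ 1 ⊕ 0 = 2.
A winning move leaves total XOR = 0, i.e. changes one component's Grundy value g to g ⊕ X where X is the current total.
Stack A: need g' = 3⊕2 = 1. Options: 11−2→G=2, 11−5→G=1, 11−7→G=0, 11−8→G=1. Hits: 2.
Stack B: need g' = 1⊕2 = 3. Options: 21−1→G=0, 21−2→G=3, 21−4→G=4, 21−5→G=3, 21−6→G=2. Hits: 2.
Stack C: need g' = 0⊕2 = 2. Options: 26−3→G=3, 26−4→G=3, 26−7→G=2, 26−8→G=2, 26−9→G=1. Hits: 2.

6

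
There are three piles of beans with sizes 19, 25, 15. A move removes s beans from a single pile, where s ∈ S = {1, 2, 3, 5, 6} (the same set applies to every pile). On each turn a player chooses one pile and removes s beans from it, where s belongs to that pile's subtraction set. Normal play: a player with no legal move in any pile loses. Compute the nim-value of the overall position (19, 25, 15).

All piles use S = {1, 2, 3, 5, 6}:
n :  0  1  2  3  4  5  6  7  8  9 10 11 12 13 14 15 16 17 18 19 20 21 22 23 24 25
G :  0  1  2  3  0  1  2  3  0  1  2  3  0  1  2  3  0  1  2  3  0  1  2  3  0  1
Pile A: G(19) = 3.
Pile B: G(25) = 1.
Pile C: G(15) = 3.
Combined Grundy value = 3 ⊕ 1 ⊕ 3 = 1.

1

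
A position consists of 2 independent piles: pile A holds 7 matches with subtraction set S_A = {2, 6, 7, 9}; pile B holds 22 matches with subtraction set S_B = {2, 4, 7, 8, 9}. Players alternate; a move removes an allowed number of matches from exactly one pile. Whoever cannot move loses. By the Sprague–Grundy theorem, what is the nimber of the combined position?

1

Pile A, S = {2, 6, 7, 9}:
n : 0 1 2 3 4 5 6 7
G : 0 0 1 1 0 0 1 1
G_A(7) = 1.
Pile B, S = {2, 4, 7, 8, 9}:
n :  0  1  2  3  4  5  6  7  8  9 10 11 12 13 14 15 16 17 18 19 20 21 22
G :  0  0  1  1  2  2  0  3  1  4  2  0  0  1  1  2  2  0  3  1  4  2  0
G_B(22) = 0.
Combined Grundy value = 1 ⊕ 0 = 1.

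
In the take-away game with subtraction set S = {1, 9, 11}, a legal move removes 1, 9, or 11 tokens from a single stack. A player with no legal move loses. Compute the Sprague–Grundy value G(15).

n :  0  1  2  3  4  5  6  7  8  9 10 11 12 13 14 15
G :  0  1  0  1  0  1  0  1  0  1  0  1  0  1  0  1

1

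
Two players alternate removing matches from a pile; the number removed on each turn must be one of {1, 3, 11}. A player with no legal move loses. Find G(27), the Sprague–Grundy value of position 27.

1

G(0) = 0
G(1) = mex{0} = 1
G(2) = mex{1} = 0
G(3) = mex{0,0} = 1
G(4) = mex{1,1} = 0
G(5) = mex{0,0} = 1
G(6) = mex{1,1} = 0
G(7) = mex{0,0} = 1
G(8) = mex{1,1} = 0
G(9) = mex{0,0} = 1
G(10) = mex{1,1} = 0
G(11) = mex{0,0,0} = 1
G(12) = mex{1,1,1} = 0
G(13) = mex{0,0,0} = 1
G(14) = mex{1,1,1} = 0
G(15) = mex{0,0,0} = 1
G(16) = mex{1,1,1} = 0
G(17) = mex{0,0,0} = 1
G(18) = mex{1,1,1} = 0
G(19) = mex{0,0,0} = 1
G(20) = mex{1,1,1} = 0
G(21) = mex{0,0,0} = 1
G(22) = mex{1,1,1} = 0
G(23) = mex{0,0,0} = 1
G(24) = mex{1,1,1} = 0
G(25) = mex{0,0,0} = 1
G(26) = mex{1,1,1} = 0
G(27) = mex{0,0,0} = 1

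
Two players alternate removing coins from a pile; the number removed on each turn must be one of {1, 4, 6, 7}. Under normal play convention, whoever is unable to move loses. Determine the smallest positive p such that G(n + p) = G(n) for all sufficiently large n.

13

n :  0  1  2  3  4  5  6  7  8  9 10 11 12 13 14 15 16 17 18 19 20 21 22 23 24 25 26 27
G :  0  1  0  1  2  0  1  2  3  2  0  1  2  0  1  0  1  2  0  1  2  3  2  0  1  2  0  1
G(n+13) = G(n) holds for n = 0,…,6 (a full window of length max(S) = 7), so the sequence is purely periodic with period 13.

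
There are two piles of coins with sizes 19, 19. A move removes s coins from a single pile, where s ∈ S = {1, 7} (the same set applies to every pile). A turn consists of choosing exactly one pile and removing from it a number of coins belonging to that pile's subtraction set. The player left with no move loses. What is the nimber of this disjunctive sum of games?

0

All piles use S = {1, 7}:
G(0) = 0
G(1) = mex{0} = 1
G(2) = mex{1} = 0
G(3) = mex{0} = 1
G(4) = mex{1} = 0
G(5) = mex{0} = 1
G(6) = mex{1} = 0
G(7) = mex{0,0} = 1
G(8) = mex{1,1} = 0
G(9) = mex{0,0} = 1
G(10) = mex{1,1} = 0
G(11) = mex{0,0} = 1
G(12) = mex{1,1} = 0
G(13) = mex{0,0} = 1
G(14) = mex{1,1} = 0
G(15) = mex{0,0} = 1
G(16) = mex{1,1} = 0
G(17) = mex{0,0} = 1
G(18) = mex{1,1} = 0
G(19) = mex{0,0} = 1
Pile A: G(19) = 1.
Pile B: G(19) = 1.
Combined Grundy value = 1 ⊕ 1 = 0.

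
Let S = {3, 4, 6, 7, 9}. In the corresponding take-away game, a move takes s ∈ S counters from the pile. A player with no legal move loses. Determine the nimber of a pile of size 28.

1

G(0) = 0
G(1) = mex{} = 0
G(2) = mex{} = 0
G(3) = mex{0} = 1
G(4) = mex{0,0} = 1
G(5) = mex{0,0} = 1
G(6) = mex{1,0,0} = 2
G(7) = mex{1,1,0,0} = 2
G(8) = mex{1,1,0,0} = 2
G(9) = mex{2,1,1,0,0} = 3
G(10) = mex{2,2,1,1,0} = 3
G(11) = mex{2,2,1,1,0} = 3
G(12) = mex{3,2,2,1,1} = 0
G(13) = mex{3,3,2,2,1} = 0
G(14) = mex{3,3,2,2,1} = 0
G(15) = mex{0,3,3,2,2} = 1
G(16) = mex{0,0,3,3,2} = 1
G(17) = mex{0,0,3,3,2} = 1
G(18) = mex{1,0,0,3,3} = 2
G(19) = mex{1,1,0,0,3} = 2
G(20) = mex{1,1,0,0,3} = 2
G(21) = mex{2,1,1,0,0} = 3
G(22) = mex{2,2,1,1,0} = 3
G(23) = mex{2,2,1,1,0} = 3
G(24) = mex{3,2,2,1,1} = 0
G(25) = mex{3,3,2,2,1} = 0
G(26) = mex{3,3,2,2,1} = 0
G(27) = mex{0,3,3,2,2} = 1
G(28) = mex{0,0,3,3,2} = 1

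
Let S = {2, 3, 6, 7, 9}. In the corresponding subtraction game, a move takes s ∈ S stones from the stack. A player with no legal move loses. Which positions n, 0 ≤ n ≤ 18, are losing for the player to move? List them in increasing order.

0, 1, 5, 13, 17, 18

G(0) = 0
G(1) = mex{} = 0
G(2) = mex{0} = 1
G(3) = mex{0,0} = 1
G(4) = mex{1,0} = 2
G(5) = mex{1,1} = 0
G(6) = mex{2,1,0} = 3
G(7) = mex{0,2,0,0} = 1
G(8) = mex{3,0,1,0} = 2
G(9) = mex{1,3,1,1,0} = 2
G(10) = mex{2,1,2,1,0} = 3
G(11) = mex{2,2,0,2,1} = 3
G(12) = mex{3,2,3,0,1} = 4
G(13) = mex{3,3,1,3,2} = 0
G(14) = mex{4,3,2,1,0} = 5
G(15) = mex{0,4,2,2,3} = 1
G(16) = mex{5,0,3,2,1} = 4
G(17) = mex{1,5,3,3,2} = 0
G(18) = mex{4,1,4,3,2} = 0
P-positions are exactly the n with G(n) = 0.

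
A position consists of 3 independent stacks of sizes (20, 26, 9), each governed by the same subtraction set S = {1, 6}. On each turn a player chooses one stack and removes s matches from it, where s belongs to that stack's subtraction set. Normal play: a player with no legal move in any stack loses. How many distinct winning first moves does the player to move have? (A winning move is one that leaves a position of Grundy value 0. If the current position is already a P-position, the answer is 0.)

2

All stacks use S = {1, 6}:
G(0) = 0
G(1) = mex{0} = 1
G(2) = mex{1} = 0
G(3) = mex{0} = 1
G(4) = mex{1} = 0
G(5) = mex{0} = 1
G(6) = mex{1,0} = 2
G(7) = mex{2,1} = 0
G(8) = mex{0,0} = 1
G(9) = mex{1,1} = 0
G(10) = mex{0,0} = 1
G(11) = mex{1,1} = 0
G(12) = mex{0,2} = 1
G(13) = mex{1,0} = 2
G(14) = mex{2,1} = 0
G(15) = mex{0,0} = 1
G(16) = mex{1,1} = 0
G(17) = mex{0,0} = 1
G(18) = mex{1,1} = 0
G(19) = mex{0,2} = 1
G(20) = mex{1,0} = 2
G(21) = mex{2,1} = 0
G(22) = mex{0,0} = 1
G(23) = mex{1,1} = 0
G(24) = mex{0,0} = 1
G(25) = mex{1,1} = 0
G(26) = mex{0,2} = 1
Stack A: G(20) = 2.
Stack B: G(26) = 1.
Stack C: G(9) = 0.
Combined Grundy value = 2 ⊕ 1 ⊕ 0 = 3.
A winning move leaves total XOR = 0, i.e. changes one component's Grundy value g to g ⊕ X where X is the current total.
Stack A: need g' = 2⊕3 = 1. Options: 20−1→G=1, 20−6→G=0. Hits: 1.
Stack B: need g' = 1⊕3 = 2. Options: 26−1→G=0, 26−6→G=2. Hits: 1.
Stack C: need g' = 0⊕3 = 3. Options: 9−1→G=1, 9−6→G=1. Hits: 0.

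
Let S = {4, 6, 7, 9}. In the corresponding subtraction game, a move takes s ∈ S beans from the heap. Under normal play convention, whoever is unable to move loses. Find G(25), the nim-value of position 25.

3

n :  0  1  2  3  4  5  6  7  8  9 10 11 12 13 14 15 16 17 18 19 20 21 22 23 24 25
G :  0  0  0  0  1  1  1  1  2  2  2  2  3  0  0  0  0  1  1  1  1  2  2  2  2  3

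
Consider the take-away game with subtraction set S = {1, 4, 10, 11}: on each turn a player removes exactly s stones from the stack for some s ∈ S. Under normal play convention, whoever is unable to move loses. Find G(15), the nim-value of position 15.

G(0) = 0
G(1) = mex{0} = 1
G(2) = mex{1} = 0
G(3) = mex{0} = 1
G(4) = mex{1,0} = 2
G(5) = mex{2,1} = 0
G(6) = mex{0,0} = 1
G(7) = mex{1,1} = 0
G(8) = mex{0,2} = 1
G(9) = mex{1,0} = 2
G(10) = mex{2,1,0} = 3
G(11) = mex{3,0,1,0} = 2
G(12) = mex{2,1,0,1} = 3
G(13) = mex{3,2,1,0} = 4
G(14) = mex{4,3,2,1} = 0
G(15) = mex{0,2,0,2} = 1

1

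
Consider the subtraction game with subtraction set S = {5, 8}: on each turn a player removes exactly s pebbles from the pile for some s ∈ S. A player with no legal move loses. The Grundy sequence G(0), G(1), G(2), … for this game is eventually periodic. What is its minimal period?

13

G(0) = 0
G(1) = mex{} = 0
G(2) = mex{} = 0
G(3) = mex{} = 0
G(4) = mex{} = 0
G(5) = mex{0} = 1
G(6) = mex{0} = 1
G(7) = mex{0} = 1
G(8) = mex{0,0} = 1
G(9) = mex{0,0} = 1
G(10) = mex{1,0} = 2
G(11) = mex{1,0} = 2
G(12) = mex{1,0} = 2
G(13) = mex{1,1} = 0
G(14) = mex{1,1} = 0
G(15) = mex{2,1} = 0
G(16) = mex{2,1} = 0
G(17) = mex{2,1} = 0
G(18) = mex{0,2} = 1
G(19) = mex{0,2} = 1
G(20) = mex{0,2} = 1
G(21) = mex{0,0} = 1
G(22) = mex{0,0} = 1
G(23) = mex{1,0} = 2
G(24) = mex{1,0} = 2
G(25) = mex{1,0} = 2
G(26) = mex{1,1} = 0
G(27) = mex{1,1} = 0
G(n+13) = G(n) holds for n = 0,…,7 (a full window of length max(S) = 8), so the sequence is purely periodic with period 13.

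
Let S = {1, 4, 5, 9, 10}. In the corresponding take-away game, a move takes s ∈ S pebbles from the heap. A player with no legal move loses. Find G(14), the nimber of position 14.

G(0) = 0
G(1) = mex{0} = 1
G(2) = mex{1} = 0
G(3) = mex{0} = 1
G(4) = mex{1,0} = 2
G(5) = mex{2,1,0} = 3
G(6) = mex{3,0,1} = 2
G(7) = mex{2,1,0} = 3
G(8) = mex{3,2,1} = 0
G(9) = mex{0,3,2,0} = 1
G(10) = mex{1,2,3,1,0} = 4
G(11) = mex{4,3,2,0,1} = 5
G(12) = mex{5,0,3,1,0} = 2
G(13) = mex{2,1,0,2,1} = 3
G(14) = mex{3,4,1,3,2} = 0

0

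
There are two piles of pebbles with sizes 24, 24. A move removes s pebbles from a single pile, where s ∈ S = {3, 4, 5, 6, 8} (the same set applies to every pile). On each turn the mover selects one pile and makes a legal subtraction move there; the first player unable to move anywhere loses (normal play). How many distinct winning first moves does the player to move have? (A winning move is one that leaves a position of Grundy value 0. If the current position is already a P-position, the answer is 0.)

All piles use S = {3, 4, 5, 6, 8}:
G(0) = 0
G(1) = mex{} = 0
G(2) = mex{} = 0
G(3) = mex{0} = 1
G(4) = mex{0,0} = 1
G(5) = mex{0,0,0} = 1
G(6) = mex{1,0,0,0} = 2
G(7) = mex{1,1,0,0} = 2
G(8) = mex{1,1,1,0,0} = 2
G(9) = mex{2,1,1,1,0} = 3
G(10) = mex{2,2,1,1,0} = 3
G(11) = mex{2,2,2,1,1} = 0
G(12) = mex{3,2,2,2,1} = 0
G(13) = mex{3,3,2,2,1} = 0
G(14) = mex{0,3,3,2,2} = 1
G(15) = mex{0,0,3,3,2} = 1
G(16) = mex{0,0,0,3,2} = 1
G(17) = mex{1,0,0,0,3} = 2
G(18) = mex{1,1,0,0,3} = 2
G(19) = mex{1,1,1,0,0} = 2
G(20) = mex{2,1,1,1,0} = 3
G(21) = mex{2,2,1,1,0} = 3
G(22) = mex{2,2,2,1,1} = 0
G(23) = mex{3,2,2,2,1} = 0
G(24) = mex{3,3,2,2,1} = 0
Pile A: G(24) = 0.
Pile B: G(24) = 0.
Combined Grundy value = 0 ⊕ 0 = 0.
A winning move leaves total XOR = 0, i.e. changes one component's Grundy value g to g ⊕ X where X is the current total.
Pile A: target g' = 0⊕0 = 0, but every legal move changes the Grundy value (mex property), so 0 moves.
Pile B: target g' = 0⊕0 = 0, but every legal move changes the Grundy value (mex property), so 0 moves.

0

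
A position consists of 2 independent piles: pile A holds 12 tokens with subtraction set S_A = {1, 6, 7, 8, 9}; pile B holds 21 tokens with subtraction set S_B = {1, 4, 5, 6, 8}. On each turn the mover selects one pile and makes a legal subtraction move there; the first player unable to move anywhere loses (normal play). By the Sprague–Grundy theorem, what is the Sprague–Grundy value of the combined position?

Pile A, S = {1, 6, 7, 8, 9}:
G(0) = 0
G(1) = mex{0} = 1
G(2) = mex{1} = 0
G(3) = mex{0} = 1
G(4) = mex{1} = 0
G(5) = mex{0} = 1
G(6) = mex{1,0} = 2
G(7) = mex{2,1,0} = 3
G(8) = mex{3,0,1,0} = 2
G(9) = mex{2,1,0,1,0} = 3
G(10) = mex{3,0,1,0,1} = 2
G(11) = mex{2,1,0,1,0} = 3
G(12) = mex{3,2,1,0,1} = 4
G_A(12) = 4.
Pile B, S = {1, 4, 5, 6, 8}:
G(0) = 0
G(1) = mex{0} = 1
G(2) = mex{1} = 0
G(3) = mex{0} = 1
G(4) = mex{1,0} = 2
G(5) = mex{2,1,0} = 3
G(6) = mex{3,0,1,0} = 2
G(7) = mex{2,1,0,1} = 3
G(8) = mex{3,2,1,0,0} = 4
G(9) = mex{4,3,2,1,1} = 0
G(10) = mex{0,2,3,2,0} = 1
G(11) = mex{1,3,2,3,1} = 0
G(12) = mex{0,4,3,2,2} = 1
G(13) = mex{1,0,4,3,3} = 2
G(14) = mex{2,1,0,4,2} = 3
G(15) = mex{3,0,1,0,3} = 2
G(16) = mex{2,1,0,1,4} = 3
G(17) = mex{3,2,1,0,0} = 4
G(18) = mex{4,3,2,1,1} = 0
G(19) = mex{0,2,3,2,0} = 1
G(20) = mex{1,3,2,3,1} = 0
G(21) = mex{0,4,3,2,2} = 1
G_B(21) = 1.
Combined Grundy value = 4 ⊕ 1 = 5.

5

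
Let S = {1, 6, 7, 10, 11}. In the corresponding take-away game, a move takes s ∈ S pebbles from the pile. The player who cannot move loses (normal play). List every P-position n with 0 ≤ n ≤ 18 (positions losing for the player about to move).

n :  0  1  2  3  4  5  6  7  8  9 10 11 12 13 14 15 16 17 18
G :  0  1  0  1  0  1  2  3  2  3  2  3  4  5  4  5  0  1  0
P-positions are exactly the n with G(n) = 0.

0, 2, 4, 16, 18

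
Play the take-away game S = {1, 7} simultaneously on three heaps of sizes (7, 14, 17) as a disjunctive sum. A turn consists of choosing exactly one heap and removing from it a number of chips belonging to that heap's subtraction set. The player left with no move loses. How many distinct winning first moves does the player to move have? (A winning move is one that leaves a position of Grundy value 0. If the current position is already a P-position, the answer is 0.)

0

All heaps use S = {1, 7}:
G(0) = 0
G(1) = mex{0} = 1
G(2) = mex{1} = 0
G(3) = mex{0} = 1
G(4) = mex{1} = 0
G(5) = mex{0} = 1
G(6) = mex{1} = 0
G(7) = mex{0,0} = 1
G(8) = mex{1,1} = 0
G(9) = mex{0,0} = 1
G(10) = mex{1,1} = 0
G(11) = mex{0,0} = 1
G(12) = mex{1,1} = 0
G(13) = mex{0,0} = 1
G(14) = mex{1,1} = 0
G(15) = mex{0,0} = 1
G(16) = mex{1,1} = 0
G(17) = mex{0,0} = 1
Heap A: G(7) = 1.
Heap B: G(14) = 0.
Heap C: G(17) = 1.
Combined Grundy value = 1 ⊕ 0 ⊕ 1 = 0.
A winning move leaves total XOR = 0, i.e. changes one component's Grundy value g to g ⊕ X where X is the current total.
Heap A: target g' = 1⊕0 = 1, but every legal move changes the Grundy value (mex property), so 0 moves.
Heap B: target g' = 0⊕0 = 0, but every legal move changes the Grundy value (mex property), so 0 moves.
Heap C: target g' = 1⊕0 = 1, but every legal move changes the Grundy value (mex property), so 0 moves.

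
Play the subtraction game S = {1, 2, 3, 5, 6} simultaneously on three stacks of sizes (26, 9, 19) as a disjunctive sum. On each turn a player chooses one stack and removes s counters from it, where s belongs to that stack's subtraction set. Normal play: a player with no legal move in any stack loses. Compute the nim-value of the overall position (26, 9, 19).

0

All stacks use S = {1, 2, 3, 5, 6}:
G(0) = 0
G(1) = mex{0} = 1
G(2) = mex{1,0} = 2
G(3) = mex{2,1,0} = 3
G(4) = mex{3,2,1} = 0
G(5) = mex{0,3,2,0} = 1
G(6) = mex{1,0,3,1,0} = 2
G(7) = mex{2,1,0,2,1} = 3
G(8) = mex{3,2,1,3,2} = 0
G(9) = mex{0,3,2,0,3} = 1
G(10) = mex{1,0,3,1,0} = 2
G(11) = mex{2,1,0,2,1} = 3
G(12) = mex{3,2,1,3,2} = 0
G(13) = mex{0,3,2,0,3} = 1
G(14) = mex{1,0,3,1,0} = 2
G(15) = mex{2,1,0,2,1} = 3
G(16) = mex{3,2,1,3,2} = 0
G(17) = mex{0,3,2,0,3} = 1
G(18) = mex{1,0,3,1,0} = 2
G(19) = mex{2,1,0,2,1} = 3
G(20) = mex{3,2,1,3,2} = 0
G(21) = mex{0,3,2,0,3} = 1
G(22) = mex{1,0,3,1,0} = 2
G(23) = mex{2,1,0,2,1} = 3
G(24) = mex{3,2,1,3,2} = 0
G(25) = mex{0,3,2,0,3} = 1
G(26) = mex{1,0,3,1,0} = 2
Stack A: G(26) = 2.
Stack B: G(9) = 1.
Stack C: G(19) = 3.
Combined Grundy value = 2 ⊕ 1 ⊕ 3 = 0.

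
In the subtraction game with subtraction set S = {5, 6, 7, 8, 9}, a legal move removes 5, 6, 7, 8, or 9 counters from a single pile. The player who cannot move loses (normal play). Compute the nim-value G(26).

G(0) = 0
G(1) = mex{} = 0
G(2) = mex{} = 0
G(3) = mex{} = 0
G(4) = mex{} = 0
G(5) = mex{0} = 1
G(6) = mex{0,0} = 1
G(7) = mex{0,0,0} = 1
G(8) = mex{0,0,0,0} = 1
G(9) = mex{0,0,0,0,0} = 1
G(10) = mex{1,0,0,0,0} = 2
G(11) = mex{1,1,0,0,0} = 2
G(12) = mex{1,1,1,0,0} = 2
G(13) = mex{1,1,1,1,0} = 2
G(14) = mex{1,1,1,1,1} = 0
G(15) = mex{2,1,1,1,1} = 0
G(16) = mex{2,2,1,1,1} = 0
G(17) = mex{2,2,2,1,1} = 0
G(18) = mex{2,2,2,2,1} = 0
G(19) = mex{0,2,2,2,2} = 1
G(20) = mex{0,0,2,2,2} = 1
G(21) = mex{0,0,0,2,2} = 1
G(22) = mex{0,0,0,0,2} = 1
G(23) = mex{0,0,0,0,0} = 1
G(24) = mex{1,0,0,0,0} = 2
G(25) = mex{1,1,0,0,0} = 2
G(26) = mex{1,1,1,0,0} = 2

2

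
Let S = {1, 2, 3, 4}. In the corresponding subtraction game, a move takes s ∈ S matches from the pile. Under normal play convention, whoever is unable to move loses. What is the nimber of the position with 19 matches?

n :  0  1  2  3  4  5  6  7  8  9 10 11 12 13 14 15 16 17 18 19
G :  0  1  2  3  4  0  1  2  3  4  0  1  2  3  4  0  1  2  3  4

4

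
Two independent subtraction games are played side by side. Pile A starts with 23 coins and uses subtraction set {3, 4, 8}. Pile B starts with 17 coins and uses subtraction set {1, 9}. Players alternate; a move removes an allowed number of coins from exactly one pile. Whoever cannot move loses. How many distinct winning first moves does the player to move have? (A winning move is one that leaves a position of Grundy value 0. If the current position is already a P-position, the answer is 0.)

Pile A, S = {3, 4, 8}:
G(0) = 0
G(1) = mex{} = 0
G(2) = mex{} = 0
G(3) = mex{0} = 1
G(4) = mex{0,0} = 1
G(5) = mex{0,0} = 1
G(6) = mex{1,0} = 2
G(7) = mex{1,1} = 0
G(8) = mex{1,1,0} = 2
G(9) = mex{2,1,0} = 3
G(10) = mex{0,2,0} = 1
G(11) = mex{2,0,1} = 3
G(12) = mex{3,2,1} = 0
G(13) = mex{1,3,1} = 0
G(14) = mex{3,1,2} = 0
G(15) = mex{0,3,0} = 1
G(16) = mex{0,0,2} = 1
G(17) = mex{0,0,3} = 1
G(18) = mex{1,0,1} = 2
G(19) = mex{1,1,3} = 0
G(20) = mex{1,1,0} = 2
G(21) = mex{2,1,0} = 3
G(22) = mex{0,2,0} = 1
G(23) = mex{2,0,1} = 3
G_A(23) = 3.
Pile B, S = {1, 9}:
n :  0  1  2  3  4  5  6  7  8  9 10 11 12 13 14 15 16 17
G :  0  1  0  1  0  1  0  1  0  1  0  1  0  1  0  1  0  1
G_B(17) = 1.
Combined Grundy value = 3 ⊕ 1 = 2.
A winning move leaves total XOR = 0, i.e. changes one component's Grundy value g to g ⊕ X where X is the current total.
Pile A: need g' = 3⊕2 = 1. Options: 23−3→G=2, 23−4→G=0, 23−8→G=1. Hits: 1.
Pile B: need g' = 1⊕2 = 3. Options: 17−1→G=0, 17−9→G=0. Hits: 0.

1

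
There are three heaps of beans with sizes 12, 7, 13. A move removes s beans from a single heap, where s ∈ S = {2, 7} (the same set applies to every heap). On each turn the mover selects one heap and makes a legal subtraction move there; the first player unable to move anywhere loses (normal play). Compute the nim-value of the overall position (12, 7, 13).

0

All heaps use S = {2, 7}:
G(0) = 0
G(1) = mex{} = 0
G(2) = mex{0} = 1
G(3) = mex{0} = 1
G(4) = mex{1} = 0
G(5) = mex{1} = 0
G(6) = mex{0} = 1
G(7) = mex{0,0} = 1
G(8) = mex{1,0} = 2
G(9) = mex{1,1} = 0
G(10) = mex{2,1} = 0
G(11) = mex{0,0} = 1
G(12) = mex{0,0} = 1
G(13) = mex{1,1} = 0
Heap A: G(12) = 1.
Heap B: G(7) = 1.
Heap C: G(13) = 0.
Combined Grundy value = 1 ⊕ 1 ⊕ 0 = 0.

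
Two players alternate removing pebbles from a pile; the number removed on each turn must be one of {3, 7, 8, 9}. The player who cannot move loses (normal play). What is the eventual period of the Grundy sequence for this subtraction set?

16

G(0) = 0
G(1) = mex{} = 0
G(2) = mex{} = 0
G(3) = mex{0} = 1
G(4) = mex{0} = 1
G(5) = mex{0} = 1
G(6) = mex{1} = 0
G(7) = mex{1,0} = 2
G(8) = mex{1,0,0} = 2
G(9) = mex{0,0,0,0} = 1
G(10) = mex{2,1,0,0} = 3
G(11) = mex{2,1,1,0} = 3
G(12) = mex{1,1,1,1} = 0
G(13) = mex{3,0,1,1} = 2
G(14) = mex{3,2,0,1} = 4
G(15) = mex{0,2,2,0} = 1
G(16) = mex{2,1,2,2} = 0
G(17) = mex{4,3,1,2} = 0
G(18) = mex{1,3,3,1} = 0
G(19) = mex{0,0,3,3} = 1
G(20) = mex{0,2,0,3} = 1
G(21) = mex{0,4,2,0} = 1
G(22) = mex{1,1,4,2} = 0
G(23) = mex{1,0,1,4} = 2
G(24) = mex{1,0,0,1} = 2
G(25) = mex{0,0,0,0} = 1
G(26) = mex{2,1,0,0} = 3
G(27) = mex{2,1,1,0} = 3
G(28) = mex{1,1,1,1} = 0
G(29) = mex{3,0,1,1} = 2
G(30) = mex{3,2,0,1} = 4
G(31) = mex{0,2,2,0} = 1
G(32) = mex{2,1,2,2} = 0
G(33) = mex{4,3,1,2} = 0
G(n+16) = G(n) holds for n = 0,…,8 (a full window of length max(S) = 9), so the sequence is purely periodic with period 16.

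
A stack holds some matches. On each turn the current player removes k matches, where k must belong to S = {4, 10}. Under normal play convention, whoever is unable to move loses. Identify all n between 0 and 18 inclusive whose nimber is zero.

n :  0  1  2  3  4  5  6  7  8  9 10 11 12 13 14 15 16 17 18
G :  0  0  0  0  1  1  1  1  0  0  2  2  1  1  0  0  0  0  1
P-positions are exactly the n with G(n) = 0.

0, 1, 2, 3, 8, 9, 14, 15, 16, 17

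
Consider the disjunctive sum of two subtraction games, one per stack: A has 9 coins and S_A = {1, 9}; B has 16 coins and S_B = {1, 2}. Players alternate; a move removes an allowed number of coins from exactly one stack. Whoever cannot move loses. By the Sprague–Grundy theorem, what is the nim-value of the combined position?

Stack A, S = {1, 9}:
n : 0 1 2 3 4 5 6 7 8 9
G : 0 1 0 1 0 1 0 1 0 1
G_A(9) = 1.
Stack B, S = {1, 2}:
G(0) = 0
G(1) = mex{0} = 1
G(2) = mex{1,0} = 2
G(3) = mex{2,1} = 0
G(4) = mex{0,2} = 1
G(5) = mex{1,0} = 2
G(6) = mex{2,1} = 0
G(7) = mex{0,2} = 1
G(8) = mex{1,0} = 2
G(9) = mex{2,1} = 0
G(10) = mex{0,2} = 1
G(11) = mex{1,0} = 2
G(12) = mex{2,1} = 0
G(13) = mex{0,2} = 1
G(14) = mex{1,0} = 2
G(15) = mex{2,1} = 0
G(16) = mex{0,2} = 1
G_B(16) = 1.
Combined Grundy value = 1 ⊕ 1 = 0.

0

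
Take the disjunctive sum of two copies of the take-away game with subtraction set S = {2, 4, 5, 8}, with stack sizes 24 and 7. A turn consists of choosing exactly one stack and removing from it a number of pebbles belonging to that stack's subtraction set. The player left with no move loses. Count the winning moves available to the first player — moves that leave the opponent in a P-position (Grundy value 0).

All stacks use S = {2, 4, 5, 8}:
n :  0  1  2  3  4  5  6  7  8  9 10 11 12 13 14 15 16 17 18 19 20 21 22 23 24
G :  0  0  1  1  2  2  3  0  4  1  0  2  1  0  2  1  0  2  1  0  2  1  0  2  1
Stack A: G(24) = 1.
Stack B: G(7) = 0.
Combined Grundy value = 1 ⊕ 0 = 1.
A winning move leaves total XOR = 0, i.e. changes one component's Grundy value g to g ⊕ X where X is the current total.
Stack A: need g' = 1⊕1 = 0. Options: 24−2→G=0, 24−4→G=2, 24−5→G=0, 24−8→G=0. Hits: 3.
Stack B: need g' = 0⊕1 = 1. Options: 7−2→G=2, 7−4→G=1, 7−5→G=1. Hits: 2.

5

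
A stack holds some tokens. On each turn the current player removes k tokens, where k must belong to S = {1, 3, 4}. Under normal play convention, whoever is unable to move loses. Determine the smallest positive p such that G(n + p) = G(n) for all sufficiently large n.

n :  0  1  2  3  4  5  6  7  8  9 10 11 12 13 14 15
G :  0  1  0  1  2  3  2  0  1  0  1  2  3  2  0  1
G(n+7) = G(n) holds for n = 0,…,3 (a full window of length max(S) = 4), so the sequence is purely periodic with period 7.

7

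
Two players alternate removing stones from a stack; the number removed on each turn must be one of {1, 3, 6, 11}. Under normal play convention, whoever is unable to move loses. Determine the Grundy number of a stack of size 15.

G(0) = 0
G(1) = mex{0} = 1
G(2) = mex{1} = 0
G(3) = mex{0,0} = 1
G(4) = mex{1,1} = 0
G(5) = mex{0,0} = 1
G(6) = mex{1,1,0} = 2
G(7) = mex{2,0,1} = 3
G(8) = mex{3,1,0} = 2
G(9) = mex{2,2,1} = 0
G(10) = mex{0,3,0} = 1
G(11) = mex{1,2,1,0} = 3
G(12) = mex{3,0,2,1} = 4
G(13) = mex{4,1,3,0} = 2
G(14) = mex{2,3,2,1} = 0
G(15) = mex{0,4,0,0} = 1

1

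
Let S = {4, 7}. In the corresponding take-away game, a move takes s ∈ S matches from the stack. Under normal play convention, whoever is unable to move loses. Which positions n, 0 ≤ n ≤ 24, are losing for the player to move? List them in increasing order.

n :  0  1  2  3  4  5  6  7  8  9 10 11 12 13 14 15 16 17 18 19 20 21 22 23 24
G :  0  0  0  0  1  1  1  1  2  2  2  0  0  0  0  1  1  1  1  2  2  2  0  0  0
P-positions are exactly the n with G(n) = 0.

0, 1, 2, 3, 11, 12, 13, 14, 22, 23, 24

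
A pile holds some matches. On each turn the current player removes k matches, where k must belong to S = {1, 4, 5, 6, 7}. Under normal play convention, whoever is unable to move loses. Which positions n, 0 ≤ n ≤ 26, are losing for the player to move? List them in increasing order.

n :  0  1  2  3  4  5  6  7  8  9 10 11 12 13 14 15 16 17 18 19 20 21 22 23 24 25 26
G :  0  1  0  1  2  3  2  3  4  5  0  1  0  1  2  3  2  3  4  5  0  1  0  1  2  3  2
P-positions are exactly the n with G(n) = 0.

0, 2, 10, 12, 20, 22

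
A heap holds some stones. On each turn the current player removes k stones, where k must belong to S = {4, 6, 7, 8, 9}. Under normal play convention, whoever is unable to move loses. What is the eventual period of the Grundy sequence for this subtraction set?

G(0) = 0
G(1) = mex{} = 0
G(2) = mex{} = 0
G(3) = mex{} = 0
G(4) = mex{0} = 1
G(5) = mex{0} = 1
G(6) = mex{0,0} = 1
G(7) = mex{0,0,0} = 1
G(8) = mex{1,0,0,0} = 2
G(9) = mex{1,0,0,0,0} = 2
G(10) = mex{1,1,0,0,0} = 2
G(11) = mex{1,1,1,0,0} = 2
G(12) = mex{2,1,1,1,0} = 3
G(13) = mex{2,1,1,1,1} = 0
G(14) = mex{2,2,1,1,1} = 0
G(15) = mex{2,2,2,1,1} = 0
G(16) = mex{3,2,2,2,1} = 0
G(17) = mex{0,2,2,2,2} = 1
G(18) = mex{0,3,2,2,2} = 1
G(19) = mex{0,0,3,2,2} = 1
G(20) = mex{0,0,0,3,2} = 1
G(21) = mex{1,0,0,0,3} = 2
G(22) = mex{1,0,0,0,0} = 2
G(23) = mex{1,1,0,0,0} = 2
G(24) = mex{1,1,1,0,0} = 2
G(25) = mex{2,1,1,1,0} = 3
G(26) = mex{2,1,1,1,1} = 0
G(27) = mex{2,2,1,1,1} = 0
G(n+13) = G(n) holds for n = 0,…,8 (a full window of length max(S) = 9), so the sequence is purely periodic with period 13.

13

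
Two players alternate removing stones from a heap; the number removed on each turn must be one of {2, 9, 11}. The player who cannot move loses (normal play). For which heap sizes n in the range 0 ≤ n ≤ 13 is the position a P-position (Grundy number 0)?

0, 1, 4, 5, 8

n :  0  1  2  3  4  5  6  7  8  9 10 11 12 13
G :  0  0  1  1  0  0  1  1  0  2  1  3  2  2
P-positions are exactly the n with G(n) = 0.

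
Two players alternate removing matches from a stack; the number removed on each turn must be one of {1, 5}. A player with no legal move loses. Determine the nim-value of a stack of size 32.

0

G(0) = 0
G(1) = mex{0} = 1
G(2) = mex{1} = 0
G(3) = mex{0} = 1
G(4) = mex{1} = 0
G(5) = mex{0,0} = 1
G(6) = mex{1,1} = 0
G(7) = mex{0,0} = 1
G(8) = mex{1,1} = 0
G(9) = mex{0,0} = 1
G(10) = mex{1,1} = 0
G(11) = mex{0,0} = 1
G(12) = mex{1,1} = 0
G(13) = mex{0,0} = 1
G(14) = mex{1,1} = 0
G(15) = mex{0,0} = 1
G(16) = mex{1,1} = 0
G(17) = mex{0,0} = 1
G(18) = mex{1,1} = 0
G(19) = mex{0,0} = 1
G(20) = mex{1,1} = 0
G(21) = mex{0,0} = 1
G(22) = mex{1,1} = 0
G(23) = mex{0,0} = 1
G(24) = mex{1,1} = 0
G(25) = mex{0,0} = 1
G(26) = mex{1,1} = 0
G(27) = mex{0,0} = 1
G(28) = mex{1,1} = 0
G(29) = mex{0,0} = 1
G(30) = mex{1,1} = 0
G(31) = mex{0,0} = 1
G(32) = mex{1,1} = 0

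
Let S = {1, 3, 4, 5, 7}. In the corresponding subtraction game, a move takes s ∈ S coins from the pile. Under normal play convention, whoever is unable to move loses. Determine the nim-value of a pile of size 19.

1

n :  0  1  2  3  4  5  6  7  8  9 10 11 12 13 14 15 16 17 18 19
G :  0  1  0  1  2  3  2  3  0  1  0  1  2  3  2  3  0  1  0  1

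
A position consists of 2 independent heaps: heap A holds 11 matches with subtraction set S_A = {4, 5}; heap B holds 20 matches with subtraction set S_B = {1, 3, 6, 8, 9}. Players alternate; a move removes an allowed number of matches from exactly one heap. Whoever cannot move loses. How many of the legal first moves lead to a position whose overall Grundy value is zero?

1

Heap A, S = {4, 5}:
G(0) = 0
G(1) = mex{} = 0
G(2) = mex{} = 0
G(3) = mex{} = 0
G(4) = mex{0} = 1
G(5) = mex{0,0} = 1
G(6) = mex{0,0} = 1
G(7) = mex{0,0} = 1
G(8) = mex{1,0} = 2
G(9) = mex{1,1} = 0
G(10) = mex{1,1} = 0
G(11) = mex{1,1} = 0
G_A(11) = 0.
Heap B, S = {1, 3, 6, 8, 9}:
n :  0  1  2  3  4  5  6  7  8  9 10 11 12 13 14 15 16 17 18 19 20
G :  0  1  0  1  0  1  2  3  2  3  2  3  4  5  0  1  0  1  0  1  2
G_B(20) = 2.
Combined Grundy value = 0 ⊕ 2 = 2.
A winning move leaves total XOR = 0, i.e. changes one component's Grundy value g to g ⊕ X where X is the current total.
Heap A: need g' = 0⊕2 = 2. Options: 11−4→G=1, 11−5→G=1. Hits: 0.
Heap B: need g' = 2⊕2 = 0. Options: 20−1→G=1, 20−3→G=1, 20−6→G=0, 20−8→G=4, 20−9→G=3. Hits: 1.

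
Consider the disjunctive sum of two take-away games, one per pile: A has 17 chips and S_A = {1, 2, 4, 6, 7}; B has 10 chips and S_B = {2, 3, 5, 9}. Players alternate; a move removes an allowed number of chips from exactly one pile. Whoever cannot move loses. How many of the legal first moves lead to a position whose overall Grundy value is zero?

0

Pile A, S = {1, 2, 4, 6, 7}:
n :  0  1  2  3  4  5  6  7  8  9 10 11 12 13 14 15 16 17
G :  0  1  2  0  1  2  3  4  0  1  2  0  1  2  3  4  0  1
G_A(17) = 1.
Pile B, S = {2, 3, 5, 9}:
G(0) = 0
G(1) = mex{} = 0
G(2) = mex{0} = 1
G(3) = mex{0,0} = 1
G(4) = mex{1,0} = 2
G(5) = mex{1,1,0} = 2
G(6) = mex{2,1,0} = 3
G(7) = mex{2,2,1} = 0
G(8) = mex{3,2,1} = 0
G(9) = mex{0,3,2,0} = 1
G(10) = mex{0,0,2,0} = 1
G_B(10) = 1.
Combined Grundy value = 1 ⊕ 1 = 0.
A winning move leaves total XOR = 0, i.e. changes one component's Grundy value g to g ⊕ X where X is the current total.
Pile A: target g' = 1⊕0 = 1, but every legal move changes the Grundy value (mex property), so 0 moves.
Pile B: target g' = 1⊕0 = 1, but every legal move changes the Grundy value (mex property), so 0 moves.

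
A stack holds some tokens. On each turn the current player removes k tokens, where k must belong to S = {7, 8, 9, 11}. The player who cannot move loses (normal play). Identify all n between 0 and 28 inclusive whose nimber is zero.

0, 1, 2, 3, 4, 5, 6, 18, 19, 20, 21, 22, 23, 24

G(0) = 0
G(1) = mex{} = 0
G(2) = mex{} = 0
G(3) = mex{} = 0
G(4) = mex{} = 0
G(5) = mex{} = 0
G(6) = mex{} = 0
G(7) = mex{0} = 1
G(8) = mex{0,0} = 1
G(9) = mex{0,0,0} = 1
G(10) = mex{0,0,0} = 1
G(11) = mex{0,0,0,0} = 1
G(12) = mex{0,0,0,0} = 1
G(13) = mex{0,0,0,0} = 1
G(14) = mex{1,0,0,0} = 2
G(15) = mex{1,1,0,0} = 2
G(16) = mex{1,1,1,0} = 2
G(17) = mex{1,1,1,0} = 2
G(18) = mex{1,1,1,1} = 0
G(19) = mex{1,1,1,1} = 0
G(20) = mex{1,1,1,1} = 0
G(21) = mex{2,1,1,1} = 0
G(22) = mex{2,2,1,1} = 0
G(23) = mex{2,2,2,1} = 0
G(24) = mex{2,2,2,1} = 0
G(25) = mex{0,2,2,2} = 1
G(26) = mex{0,0,2,2} = 1
G(27) = mex{0,0,0,2} = 1
G(28) = mex{0,0,0,2} = 1
P-positions are exactly the n with G(n) = 0.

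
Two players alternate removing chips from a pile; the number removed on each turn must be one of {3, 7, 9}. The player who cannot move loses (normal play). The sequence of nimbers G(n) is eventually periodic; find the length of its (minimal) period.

2

G(0) = 0
G(1) = mex{} = 0
G(2) = mex{} = 0
G(3) = mex{0} = 1
G(4) = mex{0} = 1
G(5) = mex{0} = 1
G(6) = mex{1} = 0
G(7) = mex{1,0} = 2
G(8) = mex{1,0} = 2
G(9) = mex{0,0,0} = 1
G(10) = mex{2,1,0} = 3
G(11) = mex{2,1,0} = 3
G(12) = mex{1,1,1} = 0
G(13) = mex{3,0,1} = 2
G(14) = mex{3,2,1} = 0
G(15) = mex{0,2,0} = 1
G(16) = mex{2,1,2} = 0
G(17) = mex{0,3,2} = 1
G(18) = mex{1,3,1} = 0
G(19) = mex{0,0,3} = 1
G(20) = mex{1,2,3} = 0
G(21) = mex{0,0,0} = 1
G(22) = mex{1,1,2} = 0
G(23) = mex{0,0,0} = 1
G(24) = mex{1,1,1} = 0
G(25) = mex{0,0,0} = 1
G(26) = mex{1,1,1} = 0
From n = 14 onward G(n+2) = G(n); since this holds over max(S) = 9 consecutive positions the period is 2 (pre-period 14).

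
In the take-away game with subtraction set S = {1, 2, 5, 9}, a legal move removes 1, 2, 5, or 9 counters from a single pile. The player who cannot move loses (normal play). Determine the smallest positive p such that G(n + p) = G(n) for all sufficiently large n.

10

n :  0  1  2  3  4  5  6  7  8  9 10 11 12 13 14 15 16 17 18 19 20 21
G :  0  1  2  0  1  2  0  1  2  3  0  1  2  0  1  2  0  1  2  3  0  1
G(n+10) = G(n) holds for n = 0,…,8 (a full window of length max(S) = 9), so the sequence is purely periodic with period 10.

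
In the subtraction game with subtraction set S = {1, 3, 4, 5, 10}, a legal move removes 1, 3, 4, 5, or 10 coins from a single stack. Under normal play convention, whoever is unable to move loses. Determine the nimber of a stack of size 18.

2

G(0) = 0
G(1) = mex{0} = 1
G(2) = mex{1} = 0
G(3) = mex{0,0} = 1
G(4) = mex{1,1,0} = 2
G(5) = mex{2,0,1,0} = 3
G(6) = mex{3,1,0,1} = 2
G(7) = mex{2,2,1,0} = 3
G(8) = mex{3,3,2,1} = 0
G(9) = mex{0,2,3,2} = 1
G(10) = mex{1,3,2,3,0} = 4
G(11) = mex{4,0,3,2,1} = 5
G(12) = mex{5,1,0,3,0} = 2
G(13) = mex{2,4,1,0,1} = 3
G(14) = mex{3,5,4,1,2} = 0
G(15) = mex{0,2,5,4,3} = 1
G(16) = mex{1,3,2,5,2} = 0
G(17) = mex{0,0,3,2,3} = 1
G(18) = mex{1,1,0,3,0} = 2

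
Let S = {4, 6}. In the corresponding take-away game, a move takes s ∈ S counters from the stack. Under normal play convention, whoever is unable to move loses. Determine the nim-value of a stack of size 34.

1

G(0) = 0
G(1) = mex{} = 0
G(2) = mex{} = 0
G(3) = mex{} = 0
G(4) = mex{0} = 1
G(5) = mex{0} = 1
G(6) = mex{0,0} = 1
G(7) = mex{0,0} = 1
G(8) = mex{1,0} = 2
G(9) = mex{1,0} = 2
G(10) = mex{1,1} = 0
G(11) = mex{1,1} = 0
G(12) = mex{2,1} = 0
G(13) = mex{2,1} = 0
G(14) = mex{0,2} = 1
G(15) = mex{0,2} = 1
G(16) = mex{0,0} = 1
G(17) = mex{0,0} = 1
G(18) = mex{1,0} = 2
G(19) = mex{1,0} = 2
G(20) = mex{1,1} = 0
G(21) = mex{1,1} = 0
G(22) = mex{2,1} = 0
G(23) = mex{2,1} = 0
G(24) = mex{0,2} = 1
G(25) = mex{0,2} = 1
G(26) = mex{0,0} = 1
G(27) = mex{0,0} = 1
G(28) = mex{1,0} = 2
G(29) = mex{1,0} = 2
G(30) = mex{1,1} = 0
G(31) = mex{1,1} = 0
G(32) = mex{2,1} = 0
G(33) = mex{2,1} = 0
G(34) = mex{0,2} = 1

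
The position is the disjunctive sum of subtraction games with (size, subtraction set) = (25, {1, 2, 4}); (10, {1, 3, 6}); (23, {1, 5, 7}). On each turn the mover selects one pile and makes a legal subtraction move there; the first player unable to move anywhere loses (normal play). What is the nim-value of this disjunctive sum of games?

Pile A, S = {1, 2, 4}:
n :  0  1  2  3  4  5  6  7  8  9 10 11 12 13 14 15 16 17 18 19 20 21 22 23 24 25
G :  0  1  2  0  1  2  0  1  2  0  1  2  0  1  2  0  1  2  0  1  2  0  1  2  0  1
G_A(25) = 1.
Pile B, S = {1, 3, 6}:
n :  0  1  2  3  4  5  6  7  8  9 10
G :  0  1  0  1  0  1  2  3  2  0  1
G_B(10) = 1.
Pile C, S = {1, 5, 7}:
n :  0  1  2  3  4  5  6  7  8  9 10 11 12 13 14 15 16 17 18 19 20 21 22 23
G :  0  1  0  1  0  1  0  1  0  1  0  1  0  1  0  1  0  1  0  1  0  1  0  1
G_C(23) = 1.
Combined Grundy value = 1 ⊕ 1 ⊕ 1 = 1.

1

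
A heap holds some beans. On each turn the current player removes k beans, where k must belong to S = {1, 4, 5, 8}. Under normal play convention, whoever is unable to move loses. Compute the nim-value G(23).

3

n :  0  1  2  3  4  5  6  7  8  9 10 11 12 13 14 15 16 17 18 19 20 21 22 23
G :  0  1  0  1  2  3  2  3  4  0  1  0  1  2  3  2  3  4  0  1  0  1  2  3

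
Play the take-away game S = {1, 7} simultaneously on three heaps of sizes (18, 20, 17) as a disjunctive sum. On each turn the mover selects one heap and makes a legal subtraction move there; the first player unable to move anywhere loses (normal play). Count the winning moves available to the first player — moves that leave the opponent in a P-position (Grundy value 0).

6

All heaps use S = {1, 7}:
G(0) = 0
G(1) = mex{0} = 1
G(2) = mex{1} = 0
G(3) = mex{0} = 1
G(4) = mex{1} = 0
G(5) = mex{0} = 1
G(6) = mex{1} = 0
G(7) = mex{0,0} = 1
G(8) = mex{1,1} = 0
G(9) = mex{0,0} = 1
G(10) = mex{1,1} = 0
G(11) = mex{0,0} = 1
G(12) = mex{1,1} = 0
G(13) = mex{0,0} = 1
G(14) = mex{1,1} = 0
G(15) = mex{0,0} = 1
G(16) = mex{1,1} = 0
G(17) = mex{0,0} = 1
G(18) = mex{1,1} = 0
G(19) = mex{0,0} = 1
G(20) = mex{1,1} = 0
Heap A: G(18) = 0.
Heap B: G(20) = 0.
Heap C: G(17) = 1.
Combined Grundy value = 0 ⊕ 0 ⊕ 1 = 1.
A winning move leaves total XOR = 0, i.e. changes one component's Grundy value g to g ⊕ X where X is the current total.
Heap A: need g' = 0⊕1 = 1. Options: 18−1→G=1, 18−7→G=1. Hits: 2.
Heap B: need g' = 0⊕1 = 1. Options: 20−1→G=1, 20−7→G=1. Hits: 2.
Heap C: need g' = 1⊕1 = 0. Options: 17−1→G=0, 17−7→G=0. Hits: 2.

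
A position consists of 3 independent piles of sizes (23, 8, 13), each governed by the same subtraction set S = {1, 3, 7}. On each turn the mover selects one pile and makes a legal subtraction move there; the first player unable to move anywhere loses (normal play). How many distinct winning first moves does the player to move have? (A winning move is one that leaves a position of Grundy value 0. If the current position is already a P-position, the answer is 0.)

All piles use S = {1, 3, 7}:
G(0) = 0
G(1) = mex{0} = 1
G(2) = mex{1} = 0
G(3) = mex{0,0} = 1
G(4) = mex{1,1} = 0
G(5) = mex{0,0} = 1
G(6) = mex{1,1} = 0
G(7) = mex{0,0,0} = 1
G(8) = mex{1,1,1} = 0
G(9) = mex{0,0,0} = 1
G(10) = mex{1,1,1} = 0
G(11) = mex{0,0,0} = 1
G(12) = mex{1,1,1} = 0
G(13) = mex{0,0,0} = 1
G(14) = mex{1,1,1} = 0
G(15) = mex{0,0,0} = 1
G(16) = mex{1,1,1} = 0
G(17) = mex{0,0,0} = 1
G(18) = mex{1,1,1} = 0
G(19) = mex{0,0,0} = 1
G(20) = mex{1,1,1} = 0
G(21) = mex{0,0,0} = 1
G(22) = mex{1,1,1} = 0
G(23) = mex{0,0,0} = 1
Pile A: G(23) = 1.
Pile B: G(8) = 0.
Pile C: G(13) = 1.
Combined Grundy value = 1 ⊕ 0 ⊕ 1 = 0.
A winning move leaves total XOR = 0, i.e. changes one component's Grundy value g to g ⊕ X where X is the current total.
Pile A: target g' = 1⊕0 = 1, but every legal move changes the Grundy value (mex property), so 0 moves.
Pile B: target g' = 0⊕0 = 0, but every legal move changes the Grundy value (mex property), so 0 moves.
Pile C: target g' = 1⊕0 = 1, but every legal move changes the Grundy value (mex property), so 0 moves.

0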